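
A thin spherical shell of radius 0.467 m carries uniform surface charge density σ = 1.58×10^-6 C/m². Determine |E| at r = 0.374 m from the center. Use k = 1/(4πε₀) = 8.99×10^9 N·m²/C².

E = 0

Use a concentric Gaussian sphere at r = 0.374 m (inside the shell, r < 0.467 m).
No charge lies within this surface, so Q_enc = 0 and Gauss's law gives E·4πr² = 0 ⇒ E = 0.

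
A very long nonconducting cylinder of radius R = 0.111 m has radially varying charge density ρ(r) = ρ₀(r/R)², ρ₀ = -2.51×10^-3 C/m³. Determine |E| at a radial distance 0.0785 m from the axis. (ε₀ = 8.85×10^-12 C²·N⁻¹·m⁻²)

|E| ≈ 2.78e6 N/C

Take a coaxial cylindrical Gaussian surface of radius r = 0.0785 m and length L (r < R).
Integrating ρ over the cross-section to radius r: λ_enc = (2πρ₀/R²) ∫₀^r r'^3 dr' = 2πρ₀ r^4/(4·R²) = -1.215×10^-5 C/m.
Gauss's law: E·2πrL = λ_enc L/ε₀.
E = |λ_enc|/(2πε₀r) = (1.215×10^-5)/(2π·8.85×10^-12·0.0785) = 2.78e6 N/C.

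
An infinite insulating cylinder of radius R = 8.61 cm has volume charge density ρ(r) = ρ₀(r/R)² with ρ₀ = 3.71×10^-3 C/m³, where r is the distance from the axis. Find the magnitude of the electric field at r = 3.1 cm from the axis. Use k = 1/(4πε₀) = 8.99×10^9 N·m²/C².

Choose a coaxial cylinder of radius r = 3.1 cm (arbitrary length L) as the Gaussian surface (r < R).
Integrating ρ over the cross-section to radius r: λ_enc = (2πρ₀/R²) ∫₀^r r'^3 dr' = 2πρ₀ r^4/(4·R²) = 7.26e-7 C/m.
Gauss's law: E·2πrL = λ_enc L/ε₀.
E = 2k|λ_enc|/r = 2(8.99×10^9)(7.26×10^-7)/(0.031) = 4.21×10^5 N/C.

|E| = 4.21e5 V/m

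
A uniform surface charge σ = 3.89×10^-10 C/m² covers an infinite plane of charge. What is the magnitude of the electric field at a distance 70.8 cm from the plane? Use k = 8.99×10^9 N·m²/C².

|E| = 22 V/m

Choose a cylindrical pillbox piercing the sheet, end faces (area A) parallel to it.
Flux Φ = 2EA and Q_enc = σA, so 2EA = σA/ε₀ ⇒ E = |σ|/(2ε₀), independent of distance.
E = 2πk|σ| = 2π(8.99×10^9)(3.89e-10) = 22 N/C.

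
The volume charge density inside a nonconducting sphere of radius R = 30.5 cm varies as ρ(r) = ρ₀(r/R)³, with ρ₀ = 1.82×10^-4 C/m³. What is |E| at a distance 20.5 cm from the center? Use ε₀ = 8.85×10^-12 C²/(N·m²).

|E| ≈ 2.13×10^5 N/C

Use a concentric Gaussian sphere at r = 20.5 cm (r < R).
Integrate the density: Q_enc = 4π ∫₀^r ρ₀(r'/R)^3 r'² dr' = 4πρ₀ r^6/(6·R³) = 9.971e-7 C.
Gauss's law: E·4πr² = Q_enc/ε₀.
E = |Q_enc|/(4πε₀r²) = (9.971×10^-7)/(4π·8.85×10^-12·(0.205)²) = 2.13×10^5 N/C.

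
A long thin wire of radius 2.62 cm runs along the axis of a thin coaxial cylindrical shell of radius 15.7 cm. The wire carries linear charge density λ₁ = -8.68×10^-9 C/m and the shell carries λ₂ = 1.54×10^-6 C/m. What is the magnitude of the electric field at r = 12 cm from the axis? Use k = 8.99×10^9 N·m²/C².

1.30×10^3 N/C

By cylindrical symmetry E is radial; use a coaxial Gaussian cylinder of radius 12 cm and length L (between the conductors, 2.62 cm < r < 15.7 cm).
The shell at 15.7 cm lies outside the Gaussian surface, so λ_enc = λ₁ = -8.68e-9 C/m.
Since E is radial and uniform over the curved surface, Φ = E·2πrL = Q_enc/ε₀ = λ_enc L/ε₀.
E = 2k|λ_enc|/r = 2(8.99×10^9)(8.68×10^-9)/(0.12) = 1.30×10^3 N/C.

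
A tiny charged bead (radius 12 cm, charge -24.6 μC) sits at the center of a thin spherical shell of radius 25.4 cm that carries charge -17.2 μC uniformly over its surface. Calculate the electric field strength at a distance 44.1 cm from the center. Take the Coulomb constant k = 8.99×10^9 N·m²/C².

Symmetry ⇒ E = E(r) r̂. Gaussian sphere of radius r = 44.1 cm (r > 25.4 cm, enclosing both).
Q_enc = (-24.6 μC) + (-17.2 μC) = -4.18×10^-5 C.
Applying ∮E·dA = Q_enc/ε₀ with Φ = E(4πr²):
E = k|Q_enc|/r² = (8.99×10^9)(4.18×10^-5)/(0.441)² = 1.93e6 N/C.

1.93×10^6 N/C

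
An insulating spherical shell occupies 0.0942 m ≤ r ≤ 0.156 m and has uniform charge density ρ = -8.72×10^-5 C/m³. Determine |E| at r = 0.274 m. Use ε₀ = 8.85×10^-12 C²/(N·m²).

|E| = 1.30×10^5 N/C

Use a concentric Gaussian sphere at r = 0.274 m (r > 0.156 m, enclosing the whole shell).
Q_enc = ρ·(4π/3)(b³ − a³) = (-8.72×10^-5)·(4π/3)·((0.156)³ − (0.0942)³) = -1.081×10^-6 C.
Gauss's law: E·4πr² = Q_enc/ε₀.
E = |Q_enc|/(4πε₀r²) = (1.081×10^-6)/(4π·8.85×10^-12·(0.274)²) = 1.30×10^5 N/C.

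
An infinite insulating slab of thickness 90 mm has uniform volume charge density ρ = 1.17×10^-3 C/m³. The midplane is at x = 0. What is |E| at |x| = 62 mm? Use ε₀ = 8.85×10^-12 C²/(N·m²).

The point |x| = 62 mm lies outside the slab (half-thickness 0.045 m). A symmetric pillbox spanning the full slab encloses Q_enc = ρ·d·A.
Flux = 2EA ⇒ E = |ρ|d/(2ε₀), independent of distance outside.
E = (1.17×10^-3)(0.09)/(2·8.85×10^-12) = 5.95e6 N/C.

5.95×10^6 N/C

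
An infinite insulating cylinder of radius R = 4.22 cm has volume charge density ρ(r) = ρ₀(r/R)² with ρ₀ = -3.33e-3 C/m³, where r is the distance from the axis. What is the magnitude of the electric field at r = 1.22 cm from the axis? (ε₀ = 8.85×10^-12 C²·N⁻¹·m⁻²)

E ≈ 9.59e4 V/m

Take a coaxial cylindrical Gaussian surface of radius r = 1.22 cm and length L (r < R).
Integrating ρ over the cross-section to radius r: λ_enc = (2πρ₀/R²) ∫₀^r r'^3 dr' = 2πρ₀ r^4/(4·R²) = -6.507×10^-8 C/m.
By Gauss's law (flux through the curved wall only), E·2πrL = λ_enc L/ε₀.
E = |λ_enc|/(2πε₀r) = (6.507×10^-8)/(2π·8.85×10^-12·0.0122) = 9.59×10^4 N/C.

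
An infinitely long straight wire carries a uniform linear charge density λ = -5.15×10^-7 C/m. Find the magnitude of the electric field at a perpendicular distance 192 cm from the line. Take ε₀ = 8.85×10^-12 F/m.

Choose a coaxial cylinder of radius r = 192 cm (arbitrary length L) as the Gaussian surface.
Q_enc = λL, so λ_enc = -5.15×10^-7 C/m.
Since E is radial and uniform over the curved surface, Φ = E·2πrL = Q_enc/ε₀ = λ_enc L/ε₀.
E = |λ_enc|/(2πε₀r) = (5.15e-7)/(2π·8.85×10^-12·1.92) = 4.82×10^3 N/C.

E ≈ 4.82×10^3 V/m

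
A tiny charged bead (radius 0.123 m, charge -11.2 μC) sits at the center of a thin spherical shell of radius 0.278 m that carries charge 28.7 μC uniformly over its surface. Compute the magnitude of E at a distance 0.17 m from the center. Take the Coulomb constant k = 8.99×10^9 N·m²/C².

Symmetry ⇒ E = E(r) r̂. Gaussian sphere of radius r = 0.17 m (between the bodies, 0.123 m < r < 0.278 m).
The shell at 0.278 m lies outside the Gaussian surface, so Q_enc = -11.2 μC = -1.12×10^-5 C.
Applying ∮E·dA = Q_enc/ε₀ with Φ = E(4πr²):
E = k|Q_enc|/r² = (8.99×10^9)(1.12×10^-5)/(0.17)² = 3.48×10^6 N/C.

|E| ≈ 3.48×10^6 N/C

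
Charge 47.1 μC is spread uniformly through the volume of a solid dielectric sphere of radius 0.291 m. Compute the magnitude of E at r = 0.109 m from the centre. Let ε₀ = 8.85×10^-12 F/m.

E = 1.87e6 N/C

Take a concentric spherical Gaussian surface of radius r = 0.109 m (r < R).
For a uniform sphere the enclosed fraction is (r/R)³, so Q_enc = (47.1 μC)(0.109/0.291)³ = 2.475×10^-6 C.
Gauss's law: E·4πr² = Q_enc/ε₀.
E = |Q_enc|/(4πε₀r²) = (2.475e-6)/(4π·8.85×10^-12·(0.109)²) = 1.87×10^6 N/C.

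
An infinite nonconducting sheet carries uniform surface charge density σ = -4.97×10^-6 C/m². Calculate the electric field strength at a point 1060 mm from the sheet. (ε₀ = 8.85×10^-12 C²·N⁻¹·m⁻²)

2.81×10^5 V/m

The symmetry is planar: E is normal to the sheet and the same magnitude on both sides. Take a pillbox straddling the sheet with end-cap area A.
Only the two end caps contribute flux: Φ = 2EA. With Q_enc = σA, Gauss's law gives E = |σ|/(2ε₀).
E = |σ|/(2ε₀) = (4.97×10^-6)/(2·8.85×10^-12) = 2.81×10^5 N/C.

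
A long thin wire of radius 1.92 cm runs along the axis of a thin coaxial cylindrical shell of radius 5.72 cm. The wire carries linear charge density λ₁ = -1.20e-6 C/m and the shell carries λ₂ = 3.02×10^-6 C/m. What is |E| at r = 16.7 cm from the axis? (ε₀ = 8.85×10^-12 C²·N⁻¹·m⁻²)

Coaxial Gaussian cylinder, radius r = 16.7 cm, length L (r > 5.72 cm, enclosing both).
λ_enc = λ₁ + λ₂ = (-1.20×10^-6) + (3.02e-6) = 1.82×10^-6 C/m.
By Gauss's law (flux through the curved wall only), E·2πrL = λ_enc L/ε₀.
E = |λ_enc|/(2πε₀r) = (1.82×10^-6)/(2π·8.85×10^-12·0.167) = 1.96e5 N/C.

|E| ≈ 1.96×10^5 N/C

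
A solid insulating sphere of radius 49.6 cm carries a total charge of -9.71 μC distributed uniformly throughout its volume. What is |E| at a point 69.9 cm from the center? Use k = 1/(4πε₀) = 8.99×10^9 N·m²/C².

Symmetry ⇒ E = E(r) r̂. Gaussian sphere of radius r = 69.9 cm (r > R, so the entire charge is enclosed).
Q_enc = -9.71 μC = -9.71×10^-6 C.
Since E is radial and uniform over the Gaussian sphere, Φ = E·4πr² = Q_enc/ε₀.
E = k|Q_enc|/r² = (8.99×10^9)(9.71×10^-6)/(0.699)² = 1.79e5 N/C.

1.79×10^5 V/m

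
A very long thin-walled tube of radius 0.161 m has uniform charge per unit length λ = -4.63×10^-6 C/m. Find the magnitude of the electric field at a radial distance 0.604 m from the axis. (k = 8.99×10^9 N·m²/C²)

|E| = 1.38×10^5 N/C

Take a coaxial cylindrical Gaussian surface of radius r = 0.604 m and length L (r > 0.161 m).
The full line charge is enclosed: λ_enc = -4.63×10^-6 C/m.
By Gauss's law (flux through the curved wall only), E·2πrL = λ_enc L/ε₀.
E = 2k|λ_enc|/r = 2(8.99×10^9)(4.63×10^-6)/(0.604) = 1.38×10^5 N/C.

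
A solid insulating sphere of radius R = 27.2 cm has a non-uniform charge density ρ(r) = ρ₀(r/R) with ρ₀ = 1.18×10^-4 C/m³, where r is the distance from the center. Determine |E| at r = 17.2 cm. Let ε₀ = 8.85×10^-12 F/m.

Use a concentric Gaussian sphere at r = 17.2 cm (r < R).
Q_enc = ∫₀^r ρ(r')·4πr'² dr' = (4πρ₀/R) ∫₀^r r'^3 dr' = 4πρ₀ r^4/(4·R) = 1.193×10^-6 C.
Applying ∮E·dA = Q_enc/ε₀ with Φ = E(4πr²):
E = |Q_enc|/(4πε₀r²) = (1.193e-6)/(4π·8.85×10^-12·(0.172)²) = 3.63e5 N/C.

3.63e5 V/m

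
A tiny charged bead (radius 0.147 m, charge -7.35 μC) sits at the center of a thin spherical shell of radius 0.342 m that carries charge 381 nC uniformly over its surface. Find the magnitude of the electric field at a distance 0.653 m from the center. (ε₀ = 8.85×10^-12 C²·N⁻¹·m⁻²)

Take a concentric spherical Gaussian surface of radius r = 0.653 m (r > 0.342 m, enclosing both).
Q_enc = (-7.35 μC) + (381 nC) = -6.969e-6 C.
Since E is radial and uniform over the Gaussian sphere, Φ = E·4πr² = Q_enc/ε₀.
E = |Q_enc|/(4πε₀r²) = (6.969×10^-6)/(4π·8.85×10^-12·(0.653)²) = 1.47×10^5 N/C.

1.47×10^5 N/C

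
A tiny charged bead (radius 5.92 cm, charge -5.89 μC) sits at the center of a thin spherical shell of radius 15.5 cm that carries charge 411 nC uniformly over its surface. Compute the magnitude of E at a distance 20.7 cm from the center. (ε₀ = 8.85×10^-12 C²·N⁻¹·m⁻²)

By spherical symmetry E is radial; choose a Gaussian sphere of radius r = 20.7 cm (r > 15.5 cm, enclosing both).
Q_enc = (-5.89 μC) + (411 nC) = -5.479×10^-6 C.
Applying ∮E·dA = Q_enc/ε₀ with Φ = E(4πr²):
E = |Q_enc|/(4πε₀r²) = (5.479×10^-6)/(4π·8.85×10^-12·(0.207)²) = 1.15×10^6 N/C.

|E| = 1.15e6 N/C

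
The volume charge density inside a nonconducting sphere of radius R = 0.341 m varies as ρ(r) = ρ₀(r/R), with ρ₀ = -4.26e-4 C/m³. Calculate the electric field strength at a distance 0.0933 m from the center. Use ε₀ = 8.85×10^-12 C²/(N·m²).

|E| = 3.07×10^5 N/C

Use a concentric Gaussian sphere at r = 0.0933 m (r < R).
Integrate the density: Q_enc = 4π ∫₀^r ρ₀(r'/R)^1 r'² dr' = 4πρ₀ r^4/(4·R) = -2.974e-7 C.
Applying ∮E·dA = Q_enc/ε₀ with Φ = E(4πr²):
E = |Q_enc|/(4πε₀r²) = (2.974×10^-7)/(4π·8.85×10^-12·(0.0933)²) = 3.07×10^5 N/C.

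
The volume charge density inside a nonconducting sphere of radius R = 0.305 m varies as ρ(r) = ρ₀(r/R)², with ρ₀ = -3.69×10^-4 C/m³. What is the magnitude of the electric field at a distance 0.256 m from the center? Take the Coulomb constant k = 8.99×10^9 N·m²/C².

Take a concentric spherical Gaussian surface of radius r = 0.256 m (r < R).
Q_enc = ∫₀^r ρ(r')·4πr'² dr' = (4πρ₀/R²) ∫₀^r r'^4 dr' = 4πρ₀ r^5/(5·R²) = -1.096e-5 C.
Gauss's law: E·4πr² = Q_enc/ε₀.
E = k|Q_enc|/r² = (8.99×10^9)(1.096e-5)/(0.256)² = 1.50e6 N/C.

E = 1.50e6 N/C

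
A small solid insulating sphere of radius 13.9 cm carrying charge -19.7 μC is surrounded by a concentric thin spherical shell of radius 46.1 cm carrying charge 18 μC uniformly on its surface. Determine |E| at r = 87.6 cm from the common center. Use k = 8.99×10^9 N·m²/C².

Take a concentric spherical Gaussian surface of radius r = 87.6 cm (r > 46.1 cm, enclosing both).
Q_enc = (-19.7 μC) + (18 μC) = -1.70e-6 C.
By Gauss's law, ∮E·dA = E·4πr² = Q_enc/ε₀.
E = k|Q_enc|/r² = (8.99×10^9)(1.70e-6)/(0.876)² = 1.99e4 N/C.

E = 1.99×10^4 V/m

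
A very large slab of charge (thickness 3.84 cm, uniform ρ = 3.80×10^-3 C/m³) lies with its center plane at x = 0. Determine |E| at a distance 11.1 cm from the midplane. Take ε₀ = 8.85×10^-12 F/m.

|E| = 8.24×10^6 V/m

The point |x| = 11.1 cm lies outside the slab (half-thickness 0.0192 m). A symmetric pillbox spanning the full slab encloses Q_enc = ρ·d·A.
Flux = 2EA ⇒ E = |ρ|d/(2ε₀), independent of distance outside.
E = (3.80×10^-3)(0.0384)/(2·8.85×10^-12) = 8.24×10^6 N/C.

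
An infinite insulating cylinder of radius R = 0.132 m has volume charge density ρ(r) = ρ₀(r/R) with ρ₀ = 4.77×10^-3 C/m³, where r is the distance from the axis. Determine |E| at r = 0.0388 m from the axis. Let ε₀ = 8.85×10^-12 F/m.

|E| ≈ 2.05×10^6 V/m

Coaxial Gaussian cylinder, radius r = 0.0388 m, length L (r < R).
Integrating ρ over the cross-section to radius r: λ_enc = (2πρ₀/R) ∫₀^r r'^2 dr' = 2πρ₀ r^3/(3·R) = 4.421×10^-6 C/m.
Applying ∮E·dA = Q_enc/ε₀ with the end caps contributing no flux:
E = |λ_enc|/(2πε₀r) = (4.421e-6)/(2π·8.85×10^-12·0.0388) = 2.05×10^6 N/C.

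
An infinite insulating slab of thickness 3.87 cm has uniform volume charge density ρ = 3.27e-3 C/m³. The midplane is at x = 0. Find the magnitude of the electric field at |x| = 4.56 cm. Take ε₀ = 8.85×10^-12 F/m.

7.15e6 N/C

The point |x| = 4.56 cm lies outside the slab (half-thickness 0.01935 m). A symmetric pillbox spanning the full slab encloses Q_enc = ρ·d·A.
Flux = 2EA ⇒ E = |ρ|d/(2ε₀), independent of distance outside.
E = (3.27×10^-3)(0.0387)/(2·8.85×10^-12) = 7.15×10^6 N/C.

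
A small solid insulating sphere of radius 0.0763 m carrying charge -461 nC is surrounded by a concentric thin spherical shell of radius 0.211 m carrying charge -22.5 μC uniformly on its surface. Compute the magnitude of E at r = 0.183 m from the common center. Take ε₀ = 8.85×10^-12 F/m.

E ≈ 1.24×10^5 N/C

Take a concentric spherical Gaussian surface of radius r = 0.183 m (between the bodies, 0.0763 m < r < 0.211 m).
Only the inner charge is enclosed; the outer shell contributes nothing inside itself. Q_enc = -461 nC = -4.61×10^-7 C.
Gauss's law: E·4πr² = Q_enc/ε₀.
E = |Q_enc|/(4πε₀r²) = (4.61e-7)/(4π·8.85×10^-12·(0.183)²) = 1.24×10^5 N/C.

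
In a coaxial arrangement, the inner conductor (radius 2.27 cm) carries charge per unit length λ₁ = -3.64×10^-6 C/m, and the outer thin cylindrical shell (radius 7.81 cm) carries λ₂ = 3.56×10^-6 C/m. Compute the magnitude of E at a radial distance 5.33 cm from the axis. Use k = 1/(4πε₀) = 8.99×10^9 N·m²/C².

By cylindrical symmetry E is radial; use a coaxial Gaussian cylinder of radius 5.33 cm and length L (between the conductors, 2.27 cm < r < 7.81 cm).
Only the inner wire is enclosed; the outer shell contributes nothing inside itself. λ_enc = λ₁ = -3.64e-6 C/m.
By Gauss's law (flux through the curved wall only), E·2πrL = λ_enc L/ε₀.
E = 2k|λ_enc|/r = 2(8.99×10^9)(3.64×10^-6)/(0.0533) = 1.23e6 N/C.

E ≈ 1.23×10^6 N/C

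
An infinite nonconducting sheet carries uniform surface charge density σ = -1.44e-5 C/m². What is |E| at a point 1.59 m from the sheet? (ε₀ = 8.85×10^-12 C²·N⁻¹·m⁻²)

The symmetry is planar: E is normal to the sheet and the same magnitude on both sides. Take a pillbox straddling the sheet with end-cap area A.
Flux Φ = 2EA and Q_enc = σA, so 2EA = σA/ε₀ ⇒ E = |σ|/(2ε₀), independent of distance.
E = |σ|/(2ε₀) = (1.44e-5)/(2·8.85×10^-12) = 8.14e5 N/C.

E = 8.14×10^5 N/C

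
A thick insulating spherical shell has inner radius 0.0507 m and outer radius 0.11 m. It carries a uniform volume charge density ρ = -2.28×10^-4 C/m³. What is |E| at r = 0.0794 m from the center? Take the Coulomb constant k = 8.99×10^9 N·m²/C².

By spherical symmetry E is radial; choose a Gaussian sphere of radius r = 0.0794 m (within the shell material, 0.0507 m < r < 0.11 m).
Only the shell between 0.0507 m and r is enclosed: Q_enc = ρ·(4π/3)(r³ − a³) = (-2.28e-4)·(4π/3)·((0.0794)³ − (0.0507)³) = -3.536e-7 C.
Applying ∮E·dA = Q_enc/ε₀ with Φ = E(4πr²):
E = k|Q_enc|/r² = (8.99×10^9)(3.536×10^-7)/(0.0794)² = 5.04e5 N/C.

E ≈ 5.04×10^5 N/C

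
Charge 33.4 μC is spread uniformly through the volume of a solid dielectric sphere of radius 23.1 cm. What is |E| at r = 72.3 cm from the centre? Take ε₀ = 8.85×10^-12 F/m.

5.75e5 V/m

By spherical symmetry E is radial; choose a Gaussian sphere of radius r = 72.3 cm (r > R, so the entire charge is enclosed).
Q_enc = 33.4 μC = 3.34×10^-5 C.
Applying ∮E·dA = Q_enc/ε₀ with Φ = E(4πr²):
E = |Q_enc|/(4πε₀r²) = (3.34×10^-5)/(4π·8.85×10^-12·(0.723)²) = 5.75e5 N/C.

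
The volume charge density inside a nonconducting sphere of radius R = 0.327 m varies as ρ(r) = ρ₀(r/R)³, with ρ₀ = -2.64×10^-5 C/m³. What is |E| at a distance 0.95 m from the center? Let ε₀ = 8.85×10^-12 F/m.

Use a concentric Gaussian sphere at r = 0.95 m (r > R, all charge enclosed).
Q_enc = 4π ∫₀^R ρ₀(r'/R)^3 r'² dr' = 4πρ₀R³/6 = -1.933×10^-6 C.
By Gauss's law, ∮E·dA = E·4πr² = Q_enc/ε₀.
E = |Q_enc|/(4πε₀r²) = (1.933×10^-6)/(4π·8.85×10^-12·(0.95)²) = 1.93×10^4 N/C.

E ≈ 1.93×10^4 N/C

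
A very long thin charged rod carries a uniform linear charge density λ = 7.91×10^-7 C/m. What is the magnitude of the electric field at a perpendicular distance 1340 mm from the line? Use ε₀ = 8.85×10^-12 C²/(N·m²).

1.06×10^4 V/m

Coaxial Gaussian cylinder, radius r = 1340 mm, length L.
Q_enc = λL, so λ_enc = 7.91e-7 C/m.
Since E is radial and uniform over the curved surface, Φ = E·2πrL = Q_enc/ε₀ = λ_enc L/ε₀.
E = |λ_enc|/(2πε₀r) = (7.91×10^-7)/(2π·8.85×10^-12·1.34) = 1.06×10^4 N/C.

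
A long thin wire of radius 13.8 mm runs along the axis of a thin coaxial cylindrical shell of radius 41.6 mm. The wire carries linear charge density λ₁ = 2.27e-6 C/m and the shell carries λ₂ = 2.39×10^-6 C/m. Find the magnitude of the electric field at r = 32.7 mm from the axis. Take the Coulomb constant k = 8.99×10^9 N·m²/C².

Choose a coaxial cylinder of radius r = 32.7 mm (arbitrary length L) as the Gaussian surface (between the conductors, 13.8 mm < r < 41.6 mm).
Only the inner wire is enclosed; the outer shell contributes nothing inside itself. λ_enc = λ₁ = 2.27e-6 C/m.
Gauss's law: E·2πrL = λ_enc L/ε₀.
E = 2k|λ_enc|/r = 2(8.99×10^9)(2.27×10^-6)/(0.0327) = 1.25×10^6 N/C.

|E| ≈ 1.25e6 N/C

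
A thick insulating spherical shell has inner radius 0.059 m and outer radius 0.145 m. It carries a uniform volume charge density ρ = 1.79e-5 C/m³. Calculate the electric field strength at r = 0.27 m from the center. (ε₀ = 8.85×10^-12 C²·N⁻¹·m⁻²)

Use a concentric Gaussian sphere at r = 0.27 m (r > 0.145 m, enclosing the whole shell).
Q_enc = ρ·(4π/3)(b³ − a³) = (1.79e-5)·(4π/3)·((0.145)³ − (0.059)³) = 2.132×10^-7 C.
Since E is radial and uniform over the Gaussian sphere, Φ = E·4πr² = Q_enc/ε₀.
E = |Q_enc|/(4πε₀r²) = (2.132×10^-7)/(4π·8.85×10^-12·(0.27)²) = 2.63×10^4 N/C.

2.63×10^4 V/m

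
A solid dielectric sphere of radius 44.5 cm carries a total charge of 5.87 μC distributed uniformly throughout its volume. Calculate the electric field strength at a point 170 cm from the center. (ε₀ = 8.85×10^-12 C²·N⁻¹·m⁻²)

Take a concentric spherical Gaussian surface of radius r = 170 cm (r > R, so the entire charge is enclosed).
Q_enc = 5.87 μC = 5.87×10^-6 C.
By Gauss's law, ∮E·dA = E·4πr² = Q_enc/ε₀.
E = |Q_enc|/(4πε₀r²) = (5.87×10^-6)/(4π·8.85×10^-12·(1.7)²) = 1.83×10^4 N/C.

|E| ≈ 1.83×10^4 N/C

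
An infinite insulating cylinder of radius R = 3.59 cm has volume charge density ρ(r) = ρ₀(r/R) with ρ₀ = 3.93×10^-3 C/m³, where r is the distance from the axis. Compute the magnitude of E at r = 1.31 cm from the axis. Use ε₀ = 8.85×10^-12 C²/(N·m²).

7.08e5 N/C

Choose a coaxial cylinder of radius r = 1.31 cm (arbitrary length L) as the Gaussian surface (r < R).
Integrating ρ over the cross-section to radius r: λ_enc = (2πρ₀/R) ∫₀^r r'^2 dr' = 2πρ₀ r^3/(3·R) = 5.154×10^-7 C/m.
Gauss's law: E·2πrL = λ_enc L/ε₀.
E = |λ_enc|/(2πε₀r) = (5.154e-7)/(2π·8.85×10^-12·0.0131) = 7.08×10^5 N/C.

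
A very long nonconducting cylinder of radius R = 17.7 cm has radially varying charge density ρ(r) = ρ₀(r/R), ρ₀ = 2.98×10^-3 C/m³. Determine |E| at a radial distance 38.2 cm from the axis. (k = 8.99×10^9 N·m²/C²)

9.20×10^6 N/C

By cylindrical symmetry E is radial; use a coaxial Gaussian cylinder of radius 38.2 cm and length L (r > R, full charge per length enclosed).
λ_enc = 2π ∫₀^R ρ₀(r'/R)^1 r' dr' = 2πρ₀R²/3 = 1.955e-4 C/m.
Gauss's law: E·2πrL = λ_enc L/ε₀.
E = 2k|λ_enc|/r = 2(8.99×10^9)(1.955e-4)/(0.382) = 9.20e6 N/C.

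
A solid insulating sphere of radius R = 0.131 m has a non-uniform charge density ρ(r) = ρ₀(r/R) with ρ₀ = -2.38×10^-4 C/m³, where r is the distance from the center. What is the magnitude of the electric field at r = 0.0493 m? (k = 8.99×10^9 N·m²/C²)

By spherical symmetry E is radial; choose a Gaussian sphere of radius r = 0.0493 m (r < R).
Q_enc = ∫₀^r ρ(r')·4πr'² dr' = (4πρ₀/R) ∫₀^r r'^3 dr' = 4πρ₀ r^4/(4·R) = -3.372×10^-8 C.
Applying ∮E·dA = Q_enc/ε₀ with Φ = E(4πr²):
E = k|Q_enc|/r² = (8.99×10^9)(3.372×10^-8)/(0.0493)² = 1.25e5 N/C.

E = 1.25e5 N/C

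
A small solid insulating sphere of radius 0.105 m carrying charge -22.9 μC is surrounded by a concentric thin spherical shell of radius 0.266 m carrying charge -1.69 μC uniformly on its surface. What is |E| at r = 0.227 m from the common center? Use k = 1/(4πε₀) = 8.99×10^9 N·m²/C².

|E| ≈ 4.00e6 N/C

By spherical symmetry E is radial; choose a Gaussian sphere of radius r = 0.227 m (between the bodies, 0.105 m < r < 0.266 m).
The shell at 0.266 m lies outside the Gaussian surface, so Q_enc = -22.9 μC = -2.29×10^-5 C.
Applying ∮E·dA = Q_enc/ε₀ with Φ = E(4πr²):
E = k|Q_enc|/r² = (8.99×10^9)(2.29×10^-5)/(0.227)² = 4.00×10^6 N/C.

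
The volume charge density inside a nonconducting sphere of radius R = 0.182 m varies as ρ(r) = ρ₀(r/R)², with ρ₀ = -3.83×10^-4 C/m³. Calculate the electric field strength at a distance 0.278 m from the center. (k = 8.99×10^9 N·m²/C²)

E = 6.75×10^5 N/C

By spherical symmetry E is radial; choose a Gaussian sphere of radius r = 0.278 m (r > R, all charge enclosed).
Q_enc = 4π ∫₀^R ρ₀(r'/R)^2 r'² dr' = 4πρ₀R³/5 = -5.803×10^-6 C.
Since E is radial and uniform over the Gaussian sphere, Φ = E·4πr² = Q_enc/ε₀.
E = k|Q_enc|/r² = (8.99×10^9)(5.803e-6)/(0.278)² = 6.75×10^5 N/C.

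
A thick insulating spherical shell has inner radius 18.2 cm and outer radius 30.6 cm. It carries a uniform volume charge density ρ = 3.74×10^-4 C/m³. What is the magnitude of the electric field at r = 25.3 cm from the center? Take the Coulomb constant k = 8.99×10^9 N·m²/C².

|E| = 2.24×10^6 N/C

Use a concentric Gaussian sphere at r = 25.3 cm (within the shell material, 18.2 cm < r < 30.6 cm).
Enclosed charge is the volume from a to r: Q_enc = (4π/3)ρ(r³ − a³) = 1.593×10^-5 C.
Since E is radial and uniform over the Gaussian sphere, Φ = E·4πr² = Q_enc/ε₀.
E = k|Q_enc|/r² = (8.99×10^9)(1.593×10^-5)/(0.253)² = 2.24e6 N/C.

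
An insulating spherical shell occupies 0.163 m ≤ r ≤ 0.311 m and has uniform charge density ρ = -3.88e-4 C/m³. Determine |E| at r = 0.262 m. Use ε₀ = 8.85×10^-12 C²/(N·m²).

Take a concentric spherical Gaussian surface of radius r = 0.262 m (within the shell material, 0.163 m < r < 0.311 m).
Only the shell between 0.163 m and r is enclosed: Q_enc = ρ·(4π/3)(r³ − a³) = (-3.88e-4)·(4π/3)·((0.262)³ − (0.163)³) = -2.219×10^-5 C.
Since E is radial and uniform over the Gaussian sphere, Φ = E·4πr² = Q_enc/ε₀.
E = |Q_enc|/(4πε₀r²) = (2.219e-5)/(4π·8.85×10^-12·(0.262)²) = 2.91×10^6 N/C.

|E| ≈ 2.91e6 V/m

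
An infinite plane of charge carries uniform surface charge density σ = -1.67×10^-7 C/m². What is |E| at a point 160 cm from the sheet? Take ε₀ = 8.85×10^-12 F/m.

The symmetry is planar: E is normal to the sheet and the same magnitude on both sides. Take a pillbox straddling the sheet with end-cap area A.
Flux Φ = 2EA and Q_enc = σA, so 2EA = σA/ε₀ ⇒ E = |σ|/(2ε₀), independent of distance.
E = |σ|/(2ε₀) = (1.67e-7)/(2·8.85×10^-12) = 9.44×10^3 N/C.

|E| = 9.44e3 V/m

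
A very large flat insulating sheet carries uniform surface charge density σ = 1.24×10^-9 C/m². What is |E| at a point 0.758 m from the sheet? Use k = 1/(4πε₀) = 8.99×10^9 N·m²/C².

Choose a cylindrical pillbox piercing the sheet, end faces (area A) parallel to it.
Flux Φ = 2EA and Q_enc = σA, so 2EA = σA/ε₀ ⇒ E = |σ|/(2ε₀), independent of distance.
E = 2πk|σ| = 2π(8.99×10^9)(1.24×10^-9) = 70 N/C.

E = 70 N/C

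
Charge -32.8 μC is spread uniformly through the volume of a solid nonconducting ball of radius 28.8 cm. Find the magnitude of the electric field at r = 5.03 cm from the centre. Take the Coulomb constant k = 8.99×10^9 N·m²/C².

Use a concentric Gaussian sphere at r = 5.03 cm (r < R).
For a uniform sphere the enclosed fraction is (r/R)³, so Q_enc = (-32.8 μC)(0.0503/0.288)³ = -1.747e-7 C.
Applying ∮E·dA = Q_enc/ε₀ with Φ = E(4πr²):
E = k|Q_enc|/r² = (8.99×10^9)(1.747×10^-7)/(0.0503)² = 6.21×10^5 N/C.

|E| = 6.21e5 V/m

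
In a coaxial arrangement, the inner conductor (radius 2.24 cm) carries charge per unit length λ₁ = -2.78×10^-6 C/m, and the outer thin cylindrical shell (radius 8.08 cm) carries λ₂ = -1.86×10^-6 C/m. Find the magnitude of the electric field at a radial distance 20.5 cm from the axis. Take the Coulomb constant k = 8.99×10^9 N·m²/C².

E = 4.07×10^5 V/m

Choose a coaxial cylinder of radius r = 20.5 cm (arbitrary length L) as the Gaussian surface (r > 8.08 cm, enclosing both).
λ_enc = λ₁ + λ₂ = (-2.78×10^-6) + (-1.86×10^-6) = -4.64×10^-6 C/m.
By Gauss's law (flux through the curved wall only), E·2πrL = λ_enc L/ε₀.
E = 2k|λ_enc|/r = 2(8.99×10^9)(4.64e-6)/(0.205) = 4.07×10^5 N/C.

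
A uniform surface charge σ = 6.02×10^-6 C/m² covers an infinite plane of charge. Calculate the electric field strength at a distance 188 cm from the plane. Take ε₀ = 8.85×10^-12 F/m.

Choose a cylindrical pillbox piercing the sheet, end faces (area A) parallel to it.
Only the two end caps contribute flux: Φ = 2EA. With Q_enc = σA, Gauss's law gives E = |σ|/(2ε₀).
E = |σ|/(2ε₀) = (6.02×10^-6)/(2·8.85×10^-12) = 3.40×10^5 N/C.

|E| ≈ 3.40×10^5 N/C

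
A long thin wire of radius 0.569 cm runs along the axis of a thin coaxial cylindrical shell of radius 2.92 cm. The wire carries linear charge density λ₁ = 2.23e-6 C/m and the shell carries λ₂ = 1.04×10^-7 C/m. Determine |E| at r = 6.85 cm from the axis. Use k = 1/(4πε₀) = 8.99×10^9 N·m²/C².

E = 6.13×10^5 N/C

Coaxial Gaussian cylinder, radius r = 6.85 cm, length L (r > 2.92 cm, enclosing both).
λ_enc = λ₁ + λ₂ = (2.23e-6) + (1.04×10^-7) = 2.334×10^-6 C/m.
Applying ∮E·dA = Q_enc/ε₀ with the end caps contributing no flux:
E = 2k|λ_enc|/r = 2(8.99×10^9)(2.334×10^-6)/(0.0685) = 6.13×10^5 N/C.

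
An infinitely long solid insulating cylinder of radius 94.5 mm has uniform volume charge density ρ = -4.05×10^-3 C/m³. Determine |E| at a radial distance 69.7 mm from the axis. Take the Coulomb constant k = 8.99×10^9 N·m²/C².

1.59×10^7 N/C

Choose a coaxial cylinder of radius r = 69.7 mm (arbitrary length L) as the Gaussian surface (r < R).
Charge inside radius r per length L is ρ·πr²·L, so λ_enc = ρπr² = -6.181e-5 C/m.
Gauss's law: E·2πrL = λ_enc L/ε₀.
E = 2k|λ_enc|/r = 2(8.99×10^9)(6.181×10^-5)/(0.0697) = 1.59×10^7 N/C.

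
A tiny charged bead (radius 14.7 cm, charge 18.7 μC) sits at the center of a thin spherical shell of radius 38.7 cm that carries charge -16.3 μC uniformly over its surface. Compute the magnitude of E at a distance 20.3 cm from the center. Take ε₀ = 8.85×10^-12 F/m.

4.08e6 N/C

Take a concentric spherical Gaussian surface of radius r = 20.3 cm (between the bodies, 14.7 cm < r < 38.7 cm).
The shell at 38.7 cm lies outside the Gaussian surface, so Q_enc = 18.7 μC = 1.87×10^-5 C.
Applying ∮E·dA = Q_enc/ε₀ with Φ = E(4πr²):
E = |Q_enc|/(4πε₀r²) = (1.87×10^-5)/(4π·8.85×10^-12·(0.203)²) = 4.08×10^6 N/C.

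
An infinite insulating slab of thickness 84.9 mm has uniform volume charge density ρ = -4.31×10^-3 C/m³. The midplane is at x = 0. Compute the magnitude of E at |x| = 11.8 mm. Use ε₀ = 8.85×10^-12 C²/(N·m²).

By symmetry E is perpendicular to the slab. A Gaussian pillbox from −11.8 mm to +11.8 mm (face area A) lies entirely within the slab.
Q_enc = ρ·(2x)·A and flux = 2EA, so 2EA = 2ρxA/ε₀ ⇒ E = |ρ|x/ε₀.
E = (4.31×10^-3)(0.0118)/(8.85×10^-12) = 5.75e6 N/C.

5.75e6 V/m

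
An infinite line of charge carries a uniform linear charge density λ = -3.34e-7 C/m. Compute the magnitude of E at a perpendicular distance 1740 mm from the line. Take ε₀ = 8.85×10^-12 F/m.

Choose a coaxial cylinder of radius r = 1740 mm (arbitrary length L) as the Gaussian surface.
Q_enc = λL, so λ_enc = -3.34×10^-7 C/m.
Applying ∮E·dA = Q_enc/ε₀ with the end caps contributing no flux:
E = |λ_enc|/(2πε₀r) = (3.34×10^-7)/(2π·8.85×10^-12·1.74) = 3.45×10^3 N/C.

|E| = 3.45×10^3 N/C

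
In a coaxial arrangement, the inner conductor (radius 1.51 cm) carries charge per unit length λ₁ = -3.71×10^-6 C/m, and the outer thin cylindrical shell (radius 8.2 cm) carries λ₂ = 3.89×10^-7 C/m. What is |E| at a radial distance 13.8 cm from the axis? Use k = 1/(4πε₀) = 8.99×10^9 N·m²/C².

Coaxial Gaussian cylinder, radius r = 13.8 cm, length L (r > 8.2 cm, enclosing both).
λ_enc = λ₁ + λ₂ = (-3.71×10^-6) + (3.89×10^-7) = -3.321×10^-6 C/m.
Gauss's law: E·2πrL = λ_enc L/ε₀.
E = 2k|λ_enc|/r = 2(8.99×10^9)(3.321e-6)/(0.138) = 4.33×10^5 N/C.

4.33e5 N/C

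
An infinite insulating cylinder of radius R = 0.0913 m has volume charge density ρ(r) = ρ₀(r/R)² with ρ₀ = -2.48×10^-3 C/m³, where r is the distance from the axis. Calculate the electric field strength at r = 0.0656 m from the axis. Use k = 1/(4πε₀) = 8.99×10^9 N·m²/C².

|E| = 2.37×10^6 V/m

Coaxial Gaussian cylinder, radius r = 0.0656 m, length L (r < R).
λ_enc = ∫₀^r ρ(r')·2πr' dr' = (2πρ₀/R²)·r^4/4 = -8.655e-6 C/m.
Since E is radial and uniform over the curved surface, Φ = E·2πrL = Q_enc/ε₀ = λ_enc L/ε₀.
E = 2k|λ_enc|/r = 2(8.99×10^9)(8.655e-6)/(0.0656) = 2.37e6 N/C.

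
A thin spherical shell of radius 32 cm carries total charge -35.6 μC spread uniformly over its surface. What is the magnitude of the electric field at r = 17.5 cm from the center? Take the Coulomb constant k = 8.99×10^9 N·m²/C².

|E| = 0 V/m

Take a concentric spherical Gaussian surface of radius r = 17.5 cm (inside the shell, r < 32 cm).
No charge lies within this surface, so Q_enc = 0 and Gauss's law gives E·4πr² = 0 ⇒ E = 0.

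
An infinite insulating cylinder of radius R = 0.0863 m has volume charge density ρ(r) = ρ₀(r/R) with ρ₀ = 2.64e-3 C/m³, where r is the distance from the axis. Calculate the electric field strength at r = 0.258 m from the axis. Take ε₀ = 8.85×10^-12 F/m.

Coaxial Gaussian cylinder, radius r = 0.258 m, length L (r > R, full charge per length enclosed).
λ_enc = 2π ∫₀^R ρ₀(r'/R)^1 r' dr' = 2πρ₀R²/3 = 4.118×10^-5 C/m.
Gauss's law: E·2πrL = λ_enc L/ε₀.
E = |λ_enc|/(2πε₀r) = (4.118e-5)/(2π·8.85×10^-12·0.258) = 2.87×10^6 N/C.

2.87e6 V/m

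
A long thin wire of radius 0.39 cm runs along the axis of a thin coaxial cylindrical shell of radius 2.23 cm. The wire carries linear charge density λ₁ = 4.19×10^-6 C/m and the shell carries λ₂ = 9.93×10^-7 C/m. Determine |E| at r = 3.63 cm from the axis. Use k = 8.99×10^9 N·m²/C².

|E| ≈ 2.57e6 N/C

Coaxial Gaussian cylinder, radius r = 3.63 cm, length L (r > 2.23 cm, enclosing both).
λ_enc = λ₁ + λ₂ = (4.19×10^-6) + (9.93e-7) = 5.183×10^-6 C/m.
By Gauss's law (flux through the curved wall only), E·2πrL = λ_enc L/ε₀.
E = 2k|λ_enc|/r = 2(8.99×10^9)(5.183×10^-6)/(0.0363) = 2.57e6 N/C.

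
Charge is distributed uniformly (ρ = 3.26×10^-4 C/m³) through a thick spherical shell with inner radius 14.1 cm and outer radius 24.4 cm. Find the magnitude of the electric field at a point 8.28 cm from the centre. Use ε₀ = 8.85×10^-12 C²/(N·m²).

Use a concentric Gaussian sphere at r = 8.28 cm (r < 14.1 cm, inside the empty cavity).
Q_enc = 0 (all charge lies at larger r); Gauss's law gives E = 0.

E = 0 (no enclosed charge)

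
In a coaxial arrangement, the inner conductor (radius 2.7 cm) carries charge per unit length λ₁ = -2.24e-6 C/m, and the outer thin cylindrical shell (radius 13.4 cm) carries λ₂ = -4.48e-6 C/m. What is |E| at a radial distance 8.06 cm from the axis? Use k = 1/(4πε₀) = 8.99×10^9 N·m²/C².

|E| = 5.00e5 N/C

Take a coaxial cylindrical Gaussian surface of radius r = 8.06 cm and length L (between the conductors, 2.7 cm < r < 13.4 cm).
The shell at 13.4 cm lies outside the Gaussian surface, so λ_enc = λ₁ = -2.24×10^-6 C/m.
By Gauss's law (flux through the curved wall only), E·2πrL = λ_enc L/ε₀.
E = 2k|λ_enc|/r = 2(8.99×10^9)(2.24×10^-6)/(0.0806) = 5.00×10^5 N/C.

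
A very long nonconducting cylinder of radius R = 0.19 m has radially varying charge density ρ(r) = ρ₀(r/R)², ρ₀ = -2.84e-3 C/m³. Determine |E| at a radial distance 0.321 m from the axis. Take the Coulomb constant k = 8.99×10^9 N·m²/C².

|E| ≈ 9.02e6 V/m

Coaxial Gaussian cylinder, radius r = 0.321 m, length L (r > R, full charge per length enclosed).
λ_enc = 2π ∫₀^R ρ₀(r'/R)^2 r' dr' = 2πρ₀R²/4 = -1.61×10^-4 C/m.
Gauss's law: E·2πrL = λ_enc L/ε₀.
E = 2k|λ_enc|/r = 2(8.99×10^9)(1.61×10^-4)/(0.321) = 9.02×10^6 N/C.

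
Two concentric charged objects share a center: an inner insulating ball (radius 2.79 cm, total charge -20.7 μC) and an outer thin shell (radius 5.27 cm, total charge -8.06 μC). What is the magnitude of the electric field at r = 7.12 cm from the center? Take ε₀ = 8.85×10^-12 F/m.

Symmetry ⇒ E = E(r) r̂. Gaussian sphere of radius r = 7.12 cm (r > 5.27 cm, enclosing both).
Q_enc = (-20.7 μC) + (-8.06 μC) = -2.876×10^-5 C.
Since E is radial and uniform over the Gaussian sphere, Φ = E·4πr² = Q_enc/ε₀.
E = |Q_enc|/(4πε₀r²) = (2.876e-5)/(4π·8.85×10^-12·(0.0712)²) = 5.10×10^7 N/C.

E = 5.10×10^7 N/C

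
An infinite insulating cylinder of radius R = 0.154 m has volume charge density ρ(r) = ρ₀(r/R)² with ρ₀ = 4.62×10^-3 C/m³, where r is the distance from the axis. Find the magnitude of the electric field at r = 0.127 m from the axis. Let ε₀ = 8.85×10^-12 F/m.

1.13×10^7 N/C

Coaxial Gaussian cylinder, radius r = 0.127 m, length L (r < R).
λ_enc = ∫₀^r ρ(r')·2πr' dr' = (2πρ₀/R²)·r^4/4 = 7.96×10^-5 C/m.
Gauss's law: E·2πrL = λ_enc L/ε₀.
E = |λ_enc|/(2πε₀r) = (7.96e-5)/(2π·8.85×10^-12·0.127) = 1.13×10^7 N/C.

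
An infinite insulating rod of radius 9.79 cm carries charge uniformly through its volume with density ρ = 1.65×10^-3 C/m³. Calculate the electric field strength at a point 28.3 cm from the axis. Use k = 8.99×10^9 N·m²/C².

E ≈ 3.16×10^6 N/C

Choose a coaxial cylinder of radius r = 28.3 cm (arbitrary length L) as the Gaussian surface (r > 9.79 cm, full cross-section enclosed).
λ_enc = ρ·πR² = (1.65e-3)π(0.0979)² = 4.968×10^-5 C/m.
Applying ∮E·dA = Q_enc/ε₀ with the end caps contributing no flux:
E = 2k|λ_enc|/r = 2(8.99×10^9)(4.968×10^-5)/(0.283) = 3.16×10^6 N/C.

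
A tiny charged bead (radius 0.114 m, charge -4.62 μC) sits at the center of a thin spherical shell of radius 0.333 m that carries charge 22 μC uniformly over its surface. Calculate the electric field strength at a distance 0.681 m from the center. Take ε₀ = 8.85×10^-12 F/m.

|E| ≈ 3.37×10^5 N/C

Use a concentric Gaussian sphere at r = 0.681 m (r > 0.333 m, enclosing both).
Q_enc = (-4.62 μC) + (22 μC) = 1.738×10^-5 C.
By Gauss's law, ∮E·dA = E·4πr² = Q_enc/ε₀.
E = |Q_enc|/(4πε₀r²) = (1.738×10^-5)/(4π·8.85×10^-12·(0.681)²) = 3.37×10^5 N/C.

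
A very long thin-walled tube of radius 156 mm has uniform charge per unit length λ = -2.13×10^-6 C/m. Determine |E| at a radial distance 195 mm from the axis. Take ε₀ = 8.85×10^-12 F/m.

|E| ≈ 1.96e5 N/C

Coaxial Gaussian cylinder, radius r = 195 mm, length L (r > 156 mm).
The full line charge is enclosed: λ_enc = -2.13×10^-6 C/m.
Since E is radial and uniform over the curved surface, Φ = E·2πrL = Q_enc/ε₀ = λ_enc L/ε₀.
E = |λ_enc|/(2πε₀r) = (2.13×10^-6)/(2π·8.85×10^-12·0.195) = 1.96e5 N/C.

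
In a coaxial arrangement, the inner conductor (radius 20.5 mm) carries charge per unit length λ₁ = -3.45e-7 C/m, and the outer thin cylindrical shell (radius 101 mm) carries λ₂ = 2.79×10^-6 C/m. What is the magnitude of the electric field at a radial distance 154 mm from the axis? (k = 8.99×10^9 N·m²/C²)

|E| ≈ 2.85e5 N/C

Take a coaxial cylindrical Gaussian surface of radius r = 154 mm and length L (r > 101 mm, enclosing both).
λ_enc = λ₁ + λ₂ = (-3.45e-7) + (2.79e-6) = 2.445×10^-6 C/m.
By Gauss's law (flux through the curved wall only), E·2πrL = λ_enc L/ε₀.
E = 2k|λ_enc|/r = 2(8.99×10^9)(2.445×10^-6)/(0.154) = 2.85e5 N/C.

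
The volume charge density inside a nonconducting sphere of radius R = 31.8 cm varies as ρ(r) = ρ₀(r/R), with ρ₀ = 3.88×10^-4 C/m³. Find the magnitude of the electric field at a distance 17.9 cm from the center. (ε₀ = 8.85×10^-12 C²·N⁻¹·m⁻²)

|E| = 1.10e6 V/m

By spherical symmetry E is radial; choose a Gaussian sphere of radius r = 17.9 cm (r < R).
Q_enc = ∫₀^r ρ(r')·4πr'² dr' = (4πρ₀/R) ∫₀^r r'^3 dr' = 4πρ₀ r^4/(4·R) = 3.935×10^-6 C.
Since E is radial and uniform over the Gaussian sphere, Φ = E·4πr² = Q_enc/ε₀.
E = |Q_enc|/(4πε₀r²) = (3.935e-6)/(4π·8.85×10^-12·(0.179)²) = 1.10e6 N/C.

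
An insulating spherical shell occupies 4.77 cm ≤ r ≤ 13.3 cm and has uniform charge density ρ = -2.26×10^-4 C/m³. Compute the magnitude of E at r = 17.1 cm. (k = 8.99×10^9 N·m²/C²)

|E| ≈ 6.53×10^5 N/C

Use a concentric Gaussian sphere at r = 17.1 cm (r > 13.3 cm, enclosing the whole shell).
Q_enc = ρ·(4π/3)(b³ − a³) = (-2.26×10^-4)·(4π/3)·((0.133)³ − (0.0477)³) = -2.124×10^-6 C.
Gauss's law: E·4πr² = Q_enc/ε₀.
E = k|Q_enc|/r² = (8.99×10^9)(2.124×10^-6)/(0.171)² = 6.53×10^5 N/C.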